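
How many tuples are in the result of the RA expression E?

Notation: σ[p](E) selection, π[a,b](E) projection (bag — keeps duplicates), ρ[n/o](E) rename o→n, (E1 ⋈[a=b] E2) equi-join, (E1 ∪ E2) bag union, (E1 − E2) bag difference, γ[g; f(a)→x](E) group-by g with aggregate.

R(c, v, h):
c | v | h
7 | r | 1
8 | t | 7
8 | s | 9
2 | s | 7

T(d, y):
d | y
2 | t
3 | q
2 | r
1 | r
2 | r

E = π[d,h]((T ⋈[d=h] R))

Stepwise |·|:
  T → 5
  R → 4
  (T ⋈[d=h] R) → 1
  π[d,h]((T ⋈[d=h] R)) → 1

|E| = 1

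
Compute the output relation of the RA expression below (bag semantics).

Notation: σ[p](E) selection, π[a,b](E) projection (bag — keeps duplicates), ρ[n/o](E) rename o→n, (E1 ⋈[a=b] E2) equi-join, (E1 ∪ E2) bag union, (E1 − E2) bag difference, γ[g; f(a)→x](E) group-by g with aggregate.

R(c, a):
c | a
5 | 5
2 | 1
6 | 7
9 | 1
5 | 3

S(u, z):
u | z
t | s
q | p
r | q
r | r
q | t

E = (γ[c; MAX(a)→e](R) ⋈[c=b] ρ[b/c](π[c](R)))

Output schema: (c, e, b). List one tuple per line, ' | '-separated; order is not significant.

Per-node cardinality:
  R → 5
  γ[c; MAX(a)→e](R) → 4
  R → 5
  π[c](R) → 5
  ρ[b/c](π[c](R)) → 5
  (γ[c; MAX(a)→e](R) ⋈[c=b] ρ[b/c](π[c](R))) → 5

== RESULT ==
c | e | b
2 | 1 | 2
5 | 5 | 5
5 | 5 | 5
6 | 7 | 6
9 | 1 | 9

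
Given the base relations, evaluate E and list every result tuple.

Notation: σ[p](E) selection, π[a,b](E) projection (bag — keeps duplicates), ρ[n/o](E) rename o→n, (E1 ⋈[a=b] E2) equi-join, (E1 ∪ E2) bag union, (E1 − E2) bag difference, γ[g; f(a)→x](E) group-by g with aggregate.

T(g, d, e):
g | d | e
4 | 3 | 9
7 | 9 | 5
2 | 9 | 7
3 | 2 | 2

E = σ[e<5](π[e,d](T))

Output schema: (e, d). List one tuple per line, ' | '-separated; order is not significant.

Stepwise |·|:
  T → 4
  π[e,d](T) → 4
  σ[e<5](π[e,d](T)) → 1

== RESULT ==
e | d
2 | 2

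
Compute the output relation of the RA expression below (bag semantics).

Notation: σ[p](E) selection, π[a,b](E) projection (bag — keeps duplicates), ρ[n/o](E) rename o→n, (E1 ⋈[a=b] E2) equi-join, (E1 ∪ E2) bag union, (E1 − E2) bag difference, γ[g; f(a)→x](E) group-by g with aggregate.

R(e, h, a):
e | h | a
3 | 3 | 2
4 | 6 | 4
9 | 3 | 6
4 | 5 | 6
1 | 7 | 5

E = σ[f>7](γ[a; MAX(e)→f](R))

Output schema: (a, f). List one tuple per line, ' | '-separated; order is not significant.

Stepwise |·|:
  R → 5
  γ[a; MAX(e)→f](R) → 4
  σ[f>7](γ[a; MAX(e)→f](R)) → 1

== RESULT ==
a | f
6 | 9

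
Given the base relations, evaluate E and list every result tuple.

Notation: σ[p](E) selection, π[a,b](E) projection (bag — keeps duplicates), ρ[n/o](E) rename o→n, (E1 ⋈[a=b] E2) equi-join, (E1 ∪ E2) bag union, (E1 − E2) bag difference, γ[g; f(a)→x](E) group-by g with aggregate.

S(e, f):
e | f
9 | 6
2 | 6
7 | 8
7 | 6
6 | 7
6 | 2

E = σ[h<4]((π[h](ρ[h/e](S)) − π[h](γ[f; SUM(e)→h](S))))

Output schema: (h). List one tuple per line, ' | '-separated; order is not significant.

Subexpression sizes:
  S → 6
  ρ[h/e](S) → 6
  π[h](ρ[h/e](S)) → 6
  S → 6
  γ[f; SUM(e)→h](S) → 4
  π[h](γ[f; SUM(e)→h](S)) → 4
  (π[h](ρ[h/e](S)) − π[h](γ[f; SUM(e)→h](S))) → 3
  σ[h<4]((π[h](ρ[h/e](S)) − π[h](γ[f; SUM(e)→h](S)))) → 1

== RESULT ==
h
2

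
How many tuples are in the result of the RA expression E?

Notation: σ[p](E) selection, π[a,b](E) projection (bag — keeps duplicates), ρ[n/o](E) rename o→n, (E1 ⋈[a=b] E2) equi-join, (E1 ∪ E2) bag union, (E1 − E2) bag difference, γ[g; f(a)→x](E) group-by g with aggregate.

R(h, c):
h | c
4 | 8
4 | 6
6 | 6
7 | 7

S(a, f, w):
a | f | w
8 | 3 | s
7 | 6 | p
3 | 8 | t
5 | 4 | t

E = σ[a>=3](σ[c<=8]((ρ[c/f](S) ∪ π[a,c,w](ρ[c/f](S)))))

Row counts bottom-up:
  S → 4
  ρ[c/f](S) → 4
  S → 4
  ρ[c/f](S) → 4
  π[a,c,w](ρ[c/f](S)) → 4
  (ρ[c/f](S) ∪ π[a,c,w](ρ[c/f](S))) → 8
  σ[c<=8]((ρ[c/f](S) ∪ π[a,c,w](ρ[c/f](S)))) → 8
  σ[a>=3](σ[c<=8]((ρ[c/f](S) ∪ π[a,c,w](ρ[c/f](S))))) → 8

|E| = 8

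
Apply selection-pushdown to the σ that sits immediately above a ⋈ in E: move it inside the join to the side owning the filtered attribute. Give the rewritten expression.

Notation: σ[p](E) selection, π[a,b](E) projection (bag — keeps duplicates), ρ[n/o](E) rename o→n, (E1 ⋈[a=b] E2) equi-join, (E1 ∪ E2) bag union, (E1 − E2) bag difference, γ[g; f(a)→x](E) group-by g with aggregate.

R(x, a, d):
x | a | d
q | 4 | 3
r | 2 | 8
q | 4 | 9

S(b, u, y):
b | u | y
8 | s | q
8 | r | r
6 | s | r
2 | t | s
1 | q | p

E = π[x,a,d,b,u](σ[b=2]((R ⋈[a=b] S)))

σ filters on b, owned by the right side.
E' = π[x,a,d,b,u]((R ⋈[a=b] σ[b=2](S)))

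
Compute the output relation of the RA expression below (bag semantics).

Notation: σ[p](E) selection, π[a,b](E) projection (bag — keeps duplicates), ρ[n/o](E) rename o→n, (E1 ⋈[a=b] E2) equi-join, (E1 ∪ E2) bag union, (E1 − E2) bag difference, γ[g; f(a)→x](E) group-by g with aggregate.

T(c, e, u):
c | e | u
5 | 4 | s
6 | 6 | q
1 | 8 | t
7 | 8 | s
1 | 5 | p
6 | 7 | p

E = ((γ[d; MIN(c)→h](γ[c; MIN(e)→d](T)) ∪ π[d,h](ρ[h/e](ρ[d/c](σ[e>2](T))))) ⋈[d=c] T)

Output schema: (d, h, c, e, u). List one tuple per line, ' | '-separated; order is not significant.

Stepwise |·|:
  T → 6
  γ[c; MIN(e)→d](T) → 4
  γ[d; MIN(c)→h](γ[c; MIN(e)→d](T)) → 4
  T → 6
  σ[e>2](T) → 6
  ρ[d/c](σ[e>2](T)) → 6
  ρ[h/e](ρ[d/c](σ[e>2](T))) → 6
  π[d,h](ρ[h/e](ρ[d/c](σ[e>2](T)))) → 6
  (γ[d; MIN(c)→h](γ[c; MIN(e)→d](T)) ∪ π[d,h](ρ[h/e](ρ[d/c](σ[e>2](T))))) → 10
  T → 6
  ((γ[d; MIN(c)→h](γ[c; MIN(e)→d](T)) ∪ π[d,h](ρ[h/e](ρ[d/c](σ[e>2](T))))) ⋈[d=c] T) → 13

== RESULT ==
d | h | c | e | u
1 | 5 | 1 | 5 | p
1 | 5 | 1 | 8 | t
1 | 8 | 1 | 5 | p
1 | 8 | 1 | 8 | t
5 | 1 | 5 | 4 | s
5 | 4 | 5 | 4 | s
6 | 6 | 6 | 6 | q
6 | 6 | 6 | 6 | q
6 | 6 | 6 | 7 | p
6 | 6 | 6 | 7 | p
6 | 7 | 6 | 6 | q
6 | 7 | 6 | 7 | p
7 | 8 | 7 | 8 | s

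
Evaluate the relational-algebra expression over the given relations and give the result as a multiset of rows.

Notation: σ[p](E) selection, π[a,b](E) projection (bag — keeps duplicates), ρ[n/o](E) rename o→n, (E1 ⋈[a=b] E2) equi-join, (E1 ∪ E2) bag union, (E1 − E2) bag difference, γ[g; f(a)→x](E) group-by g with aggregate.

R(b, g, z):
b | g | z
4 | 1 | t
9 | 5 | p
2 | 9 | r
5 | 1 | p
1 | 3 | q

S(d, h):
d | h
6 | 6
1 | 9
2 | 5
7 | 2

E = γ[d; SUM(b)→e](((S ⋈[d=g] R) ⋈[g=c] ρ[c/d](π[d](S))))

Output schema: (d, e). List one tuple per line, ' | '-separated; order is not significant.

Subexpression sizes:
  S → 4
  R → 5
  (S ⋈[d=g] R) → 2
  S → 4
  π[d](S) → 4
  ρ[c/d](π[d](S)) → 4
  ((S ⋈[d=g] R) ⋈[g=c] ρ[c/d](π[d](S))) → 2
  γ[d; SUM(b)→e](((S ⋈[d=g] R) ⋈[g=c] ρ[c/d](π[d](S)))) → 1

== RESULT ==
d | e
1 | 9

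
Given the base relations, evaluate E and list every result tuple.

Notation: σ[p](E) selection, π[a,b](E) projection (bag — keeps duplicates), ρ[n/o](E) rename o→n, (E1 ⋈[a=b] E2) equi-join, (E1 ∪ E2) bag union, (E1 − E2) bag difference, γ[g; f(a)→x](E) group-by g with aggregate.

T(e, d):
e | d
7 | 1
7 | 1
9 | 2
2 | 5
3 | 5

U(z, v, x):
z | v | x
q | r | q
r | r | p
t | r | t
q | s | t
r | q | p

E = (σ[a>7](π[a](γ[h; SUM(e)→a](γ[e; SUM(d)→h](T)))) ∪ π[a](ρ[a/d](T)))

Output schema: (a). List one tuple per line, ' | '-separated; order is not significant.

Per-node cardinality:
  T → 5
  γ[e; SUM(d)→h](T) → 4
  γ[h; SUM(e)→a](γ[e; SUM(d)→h](T)) → 2
  π[a](γ[h; SUM(e)→a](γ[e; SUM(d)→h](T))) → 2
  σ[a>7](π[a](γ[h; SUM(e)→a](γ[e; SUM(d)→h](T)))) → 1
  T → 5
  ρ[a/d](T) → 5
  π[a](ρ[a/d](T)) → 5
  (σ[a>7](π[a](γ[h; SUM(e)→a](γ[e; SUM(d)→h](T)))) ∪ π[a](ρ[a/d](T))) → 6

== RESULT ==
a
1
1
2
5
5
16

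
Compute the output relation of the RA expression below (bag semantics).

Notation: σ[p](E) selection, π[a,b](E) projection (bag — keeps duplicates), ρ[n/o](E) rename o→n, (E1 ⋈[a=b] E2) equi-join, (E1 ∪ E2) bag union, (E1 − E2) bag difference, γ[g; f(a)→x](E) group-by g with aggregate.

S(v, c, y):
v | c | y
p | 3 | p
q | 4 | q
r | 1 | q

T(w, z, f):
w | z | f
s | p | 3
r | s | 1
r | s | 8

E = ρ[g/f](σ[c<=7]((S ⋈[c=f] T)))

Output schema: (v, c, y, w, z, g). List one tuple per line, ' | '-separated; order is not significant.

Row counts bottom-up:
  S → 3
  T → 3
  (S ⋈[c=f] T) → 2
  σ[c<=7]((S ⋈[c=f] T)) → 2
  ρ[g/f](σ[c<=7]((S ⋈[c=f] T))) → 2

== RESULT ==
v | c | y | w | z | g
p | 3 | p | s | p | 3
r | 1 | q | r | s | 1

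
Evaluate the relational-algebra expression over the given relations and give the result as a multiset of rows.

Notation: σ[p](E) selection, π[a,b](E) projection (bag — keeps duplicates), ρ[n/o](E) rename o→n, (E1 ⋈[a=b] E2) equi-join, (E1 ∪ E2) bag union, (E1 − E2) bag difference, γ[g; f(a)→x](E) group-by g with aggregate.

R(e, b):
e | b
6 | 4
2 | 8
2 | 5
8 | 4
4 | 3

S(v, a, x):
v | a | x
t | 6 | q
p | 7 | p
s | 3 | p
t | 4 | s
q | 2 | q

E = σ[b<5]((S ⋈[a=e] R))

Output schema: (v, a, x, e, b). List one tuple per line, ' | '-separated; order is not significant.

Per-node cardinality:
  S → 5
  R → 5
  (S ⋈[a=e] R) → 4
  σ[b<5]((S ⋈[a=e] R)) → 2

== RESULT ==
v | a | x | e | b
t | 4 | s | 4 | 3
t | 6 | q | 6 | 4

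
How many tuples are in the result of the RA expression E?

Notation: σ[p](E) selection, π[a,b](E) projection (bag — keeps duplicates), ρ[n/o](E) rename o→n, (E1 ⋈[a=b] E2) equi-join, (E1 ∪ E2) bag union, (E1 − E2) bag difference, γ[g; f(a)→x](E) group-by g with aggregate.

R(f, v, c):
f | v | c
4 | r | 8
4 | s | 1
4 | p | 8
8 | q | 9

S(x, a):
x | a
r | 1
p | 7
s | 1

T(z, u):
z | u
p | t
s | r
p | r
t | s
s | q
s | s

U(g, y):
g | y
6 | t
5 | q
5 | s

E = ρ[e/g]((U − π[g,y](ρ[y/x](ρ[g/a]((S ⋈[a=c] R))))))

Row counts bottom-up:
  U → 3
  S → 3
  R → 4
  (S ⋈[a=c] R) → 2
  ρ[g/a]((S ⋈[a=c] R)) → 2
  ρ[y/x](ρ[g/a]((S ⋈[a=c] R))) → 2
  π[g,y](ρ[y/x](ρ[g/a]((S ⋈[a=c] R)))) → 2
  (U − π[g,y](ρ[y/x](ρ[g/a]((S ⋈[a=c] R))))) → 3
  ρ[e/g]((U − π[g,y](ρ[y/x](ρ[g/a]((S ⋈[a=c] R)))))) → 3

|E| = 3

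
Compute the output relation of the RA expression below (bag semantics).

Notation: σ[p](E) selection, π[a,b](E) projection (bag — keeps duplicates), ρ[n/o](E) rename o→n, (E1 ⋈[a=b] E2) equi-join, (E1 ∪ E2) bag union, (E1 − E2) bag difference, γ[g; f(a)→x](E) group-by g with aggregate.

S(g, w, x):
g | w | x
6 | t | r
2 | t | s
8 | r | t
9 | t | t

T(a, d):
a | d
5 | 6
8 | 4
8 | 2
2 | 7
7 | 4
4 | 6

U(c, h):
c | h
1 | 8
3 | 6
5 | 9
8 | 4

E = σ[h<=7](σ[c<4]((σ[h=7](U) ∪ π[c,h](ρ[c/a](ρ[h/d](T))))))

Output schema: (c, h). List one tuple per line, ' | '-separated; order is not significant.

Per-node cardinality:
  U → 4
  σ[h=7](U) → 0
  T → 6
  ρ[h/d](T) → 6
  ρ[c/a](ρ[h/d](T)) → 6
  π[c,h](ρ[c/a](ρ[h/d](T))) → 6
  (σ[h=7](U) ∪ π[c,h](ρ[c/a](ρ[h/d](T)))) → 6
  σ[c<4]((σ[h=7](U) ∪ π[c,h](ρ[c/a](ρ[h/d](T))))) → 1
  σ[h<=7](σ[c<4]((σ[h=7](U) ∪ π[c,h](ρ[c/a](ρ[h/d](T)))))) → 1

== RESULT ==
c | h
2 | 7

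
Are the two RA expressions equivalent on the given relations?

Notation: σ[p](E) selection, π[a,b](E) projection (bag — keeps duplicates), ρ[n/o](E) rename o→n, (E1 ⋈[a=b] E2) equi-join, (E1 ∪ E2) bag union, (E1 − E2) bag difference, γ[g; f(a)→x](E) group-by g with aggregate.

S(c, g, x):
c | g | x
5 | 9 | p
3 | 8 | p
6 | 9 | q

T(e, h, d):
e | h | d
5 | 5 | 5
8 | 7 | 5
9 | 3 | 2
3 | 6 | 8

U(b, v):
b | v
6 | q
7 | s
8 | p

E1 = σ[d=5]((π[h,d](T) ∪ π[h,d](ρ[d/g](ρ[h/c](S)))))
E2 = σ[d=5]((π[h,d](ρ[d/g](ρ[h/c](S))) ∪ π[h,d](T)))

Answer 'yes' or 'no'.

E1 stepwise |·|:
  T → 4
  π[h,d](T) → 4
  S → 3
  ρ[h/c](S) → 3
  ρ[d/g](ρ[h/c](S)) → 3
  π[h,d](ρ[d/g](ρ[h/c](S))) → 3
  (π[h,d](T) ∪ π[h,d](ρ[d/g](ρ[h/c](S)))) → 7
  σ[d=5]((π[h,d](T) ∪ π[h,d](ρ[d/g](ρ[h/c](S))))) → 2
E2 stepwise |·|:
  S → 3
  ρ[h/c](S) → 3
  ρ[d/g](ρ[h/c](S)) → 3
  π[h,d](ρ[d/g](ρ[h/c](S))) → 3
  T → 4
  π[h,d](T) → 4
  (π[h,d](ρ[d/g](ρ[h/c](S))) ∪ π[h,d](T)) → 7
  σ[d=5]((π[h,d](ρ[d/g](ρ[h/c](S))) ∪ π[h,d](T))) → 2

E1 and E2 produce the same multiset:
h | d
5 | 5
7 | 5

yes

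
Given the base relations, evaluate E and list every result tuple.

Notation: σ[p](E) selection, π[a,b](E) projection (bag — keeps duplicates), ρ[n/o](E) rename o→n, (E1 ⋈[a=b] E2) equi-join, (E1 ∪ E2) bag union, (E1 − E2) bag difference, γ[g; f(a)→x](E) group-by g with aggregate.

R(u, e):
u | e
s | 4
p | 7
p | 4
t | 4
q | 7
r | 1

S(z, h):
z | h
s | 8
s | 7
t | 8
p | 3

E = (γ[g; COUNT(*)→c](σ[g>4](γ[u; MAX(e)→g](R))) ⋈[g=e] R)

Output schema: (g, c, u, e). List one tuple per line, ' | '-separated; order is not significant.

Per-node cardinality:
  R → 6
  γ[u; MAX(e)→g](R) → 5
  σ[g>4](γ[u; MAX(e)→g](R)) → 2
  γ[g; COUNT(*)→c](σ[g>4](γ[u; MAX(e)→g](R))) → 1
  R → 6
  (γ[g; COUNT(*)→c](σ[g>4](γ[u; MAX(e)→g](R))) ⋈[g=e] R) → 2

== RESULT ==
g | c | u | e
7 | 2 | p | 7
7 | 2 | q | 7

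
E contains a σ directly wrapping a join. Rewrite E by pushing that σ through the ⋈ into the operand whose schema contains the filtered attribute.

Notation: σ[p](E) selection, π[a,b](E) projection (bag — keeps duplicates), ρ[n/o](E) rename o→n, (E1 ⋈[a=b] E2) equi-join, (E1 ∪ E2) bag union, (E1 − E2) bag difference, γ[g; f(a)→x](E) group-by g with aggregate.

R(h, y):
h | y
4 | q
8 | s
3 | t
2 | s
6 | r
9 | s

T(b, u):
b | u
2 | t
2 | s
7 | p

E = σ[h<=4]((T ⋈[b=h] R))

σ filters on h, owned by the right side.
E' = (T ⋈[b=h] σ[h<=4](R))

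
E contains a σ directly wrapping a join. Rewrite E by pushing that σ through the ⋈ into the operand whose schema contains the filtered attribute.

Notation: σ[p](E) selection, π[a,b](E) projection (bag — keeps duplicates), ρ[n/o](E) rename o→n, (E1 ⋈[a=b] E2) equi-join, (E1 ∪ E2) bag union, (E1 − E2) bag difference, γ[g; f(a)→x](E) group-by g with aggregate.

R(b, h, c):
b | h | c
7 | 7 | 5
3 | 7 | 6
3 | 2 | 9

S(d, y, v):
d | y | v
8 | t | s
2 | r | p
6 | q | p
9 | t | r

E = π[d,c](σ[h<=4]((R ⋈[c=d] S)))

σ filters on h, owned by the left side.
E' = π[d,c]((σ[h<=4](R) ⋈[c=d] S))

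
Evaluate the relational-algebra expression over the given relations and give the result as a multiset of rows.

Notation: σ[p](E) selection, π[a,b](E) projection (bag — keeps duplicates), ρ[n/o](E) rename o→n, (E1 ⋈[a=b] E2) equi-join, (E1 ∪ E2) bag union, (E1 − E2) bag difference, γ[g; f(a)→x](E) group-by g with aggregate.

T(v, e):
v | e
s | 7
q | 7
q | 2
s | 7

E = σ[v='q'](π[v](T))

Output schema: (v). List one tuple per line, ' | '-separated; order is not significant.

Subexpression sizes:
  T → 4
  π[v](T) → 4
  σ[v='q'](π[v](T)) → 2

== RESULT ==
v
q
q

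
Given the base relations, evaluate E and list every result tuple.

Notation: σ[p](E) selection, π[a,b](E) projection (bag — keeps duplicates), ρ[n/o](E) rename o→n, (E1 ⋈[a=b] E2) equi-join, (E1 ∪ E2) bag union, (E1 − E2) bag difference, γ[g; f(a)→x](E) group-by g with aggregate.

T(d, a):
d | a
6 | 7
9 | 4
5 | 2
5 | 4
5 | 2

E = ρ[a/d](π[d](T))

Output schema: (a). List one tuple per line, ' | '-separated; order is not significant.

Row counts bottom-up:
  T → 5
  π[d](T) → 5
  ρ[a/d](π[d](T)) → 5

== RESULT ==
a
5
5
5
6
9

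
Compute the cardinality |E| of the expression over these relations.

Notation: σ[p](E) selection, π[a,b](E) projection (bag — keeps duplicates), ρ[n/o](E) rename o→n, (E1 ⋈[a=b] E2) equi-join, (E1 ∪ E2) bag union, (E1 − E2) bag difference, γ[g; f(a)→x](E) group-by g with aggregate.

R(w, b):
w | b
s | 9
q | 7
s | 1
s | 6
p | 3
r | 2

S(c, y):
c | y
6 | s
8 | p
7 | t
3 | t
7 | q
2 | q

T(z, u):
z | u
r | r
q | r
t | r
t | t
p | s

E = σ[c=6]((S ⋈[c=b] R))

Stepwise |·|:
  S → 6
  R → 6
  (S ⋈[c=b] R) → 5
  σ[c=6]((S ⋈[c=b] R)) → 1

|E| = 1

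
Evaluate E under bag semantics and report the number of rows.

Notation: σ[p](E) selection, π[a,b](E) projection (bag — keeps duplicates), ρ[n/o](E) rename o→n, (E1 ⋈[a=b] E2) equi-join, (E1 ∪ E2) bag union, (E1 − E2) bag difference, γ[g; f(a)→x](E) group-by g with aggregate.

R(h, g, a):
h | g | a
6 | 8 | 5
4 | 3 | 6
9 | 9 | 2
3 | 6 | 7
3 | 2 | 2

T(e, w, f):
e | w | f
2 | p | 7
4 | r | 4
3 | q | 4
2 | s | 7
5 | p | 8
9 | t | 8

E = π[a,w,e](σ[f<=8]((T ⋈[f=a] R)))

Subexpression sizes:
  T → 6
  R → 5
  (T ⋈[f=a] R) → 2
  σ[f<=8]((T ⋈[f=a] R)) → 2
  π[a,w,e](σ[f<=8]((T ⋈[f=a] R))) → 2

|E| = 2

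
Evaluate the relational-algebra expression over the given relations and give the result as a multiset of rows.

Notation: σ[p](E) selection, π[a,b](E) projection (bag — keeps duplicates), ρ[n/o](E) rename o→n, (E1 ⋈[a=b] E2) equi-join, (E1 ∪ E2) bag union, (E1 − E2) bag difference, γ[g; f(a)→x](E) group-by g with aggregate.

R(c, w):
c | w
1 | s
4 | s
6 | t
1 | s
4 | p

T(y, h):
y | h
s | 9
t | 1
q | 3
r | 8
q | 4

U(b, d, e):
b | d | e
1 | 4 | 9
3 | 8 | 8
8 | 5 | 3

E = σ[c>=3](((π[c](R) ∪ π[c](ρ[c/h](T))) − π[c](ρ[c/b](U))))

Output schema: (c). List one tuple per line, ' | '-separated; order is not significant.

Row counts bottom-up:
  R → 5
  π[c](R) → 5
  T → 5
  ρ[c/h](T) → 5
  π[c](ρ[c/h](T)) → 5
  (π[c](R) ∪ π[c](ρ[c/h](T))) → 10
  U → 3
  ρ[c/b](U) → 3
  π[c](ρ[c/b](U)) → 3
  ((π[c](R) ∪ π[c](ρ[c/h](T))) − π[c](ρ[c/b](U))) → 7
  σ[c>=3](((π[c](R) ∪ π[c](ρ[c/h](T))) − π[c](ρ[c/b](U)))) → 5

== RESULT ==
c
4
4
4
6
9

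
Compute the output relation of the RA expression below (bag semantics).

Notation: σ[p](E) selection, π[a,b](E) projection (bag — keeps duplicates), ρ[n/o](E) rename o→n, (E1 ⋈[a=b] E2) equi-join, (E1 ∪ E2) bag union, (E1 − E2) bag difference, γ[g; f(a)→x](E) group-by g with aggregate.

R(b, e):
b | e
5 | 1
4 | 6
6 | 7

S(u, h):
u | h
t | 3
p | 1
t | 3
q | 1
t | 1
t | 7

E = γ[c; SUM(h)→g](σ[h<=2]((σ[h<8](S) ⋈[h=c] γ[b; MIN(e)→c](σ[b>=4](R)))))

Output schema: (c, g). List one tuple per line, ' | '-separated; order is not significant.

Per-node cardinality:
  S → 6
  σ[h<8](S) → 6
  R → 3
  σ[b>=4](R) → 3
  γ[b; MIN(e)→c](σ[b>=4](R)) → 3
  (σ[h<8](S) ⋈[h=c] γ[b; MIN(e)→c](σ[b>=4](R))) → 4
  σ[h<=2]((σ[h<8](S) ⋈[h=c] γ[b; MIN(e)→c](σ[b>=4](R)))) → 3
  γ[c; SUM(h)→g](σ[h<=2]((σ[h<8](S) ⋈[h=c] γ[b; MIN(e)→c](σ[b>=4](R))))) → 1

== RESULT ==
c | g
1 | 3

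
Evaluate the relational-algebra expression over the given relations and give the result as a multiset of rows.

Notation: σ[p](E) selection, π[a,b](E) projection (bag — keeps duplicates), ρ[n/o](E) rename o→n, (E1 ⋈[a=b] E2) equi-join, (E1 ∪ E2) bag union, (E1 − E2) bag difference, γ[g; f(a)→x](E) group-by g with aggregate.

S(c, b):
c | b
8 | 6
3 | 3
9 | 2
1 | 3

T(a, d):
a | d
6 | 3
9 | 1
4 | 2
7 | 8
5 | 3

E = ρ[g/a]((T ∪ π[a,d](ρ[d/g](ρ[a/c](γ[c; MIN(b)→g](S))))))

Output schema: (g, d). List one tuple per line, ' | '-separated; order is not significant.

Per-node cardinality:
  T → 5
  S → 4
  γ[c; MIN(b)→g](S) → 4
  ρ[a/c](γ[c; MIN(b)→g](S)) → 4
  ρ[d/g](ρ[a/c](γ[c; MIN(b)→g](S))) → 4
  π[a,d](ρ[d/g](ρ[a/c](γ[c; MIN(b)→g](S)))) → 4
  (T ∪ π[a,d](ρ[d/g](ρ[a/c](γ[c; MIN(b)→g](S))))) → 9
  ρ[g/a]((T ∪ π[a,d](ρ[d/g](ρ[a/c](γ[c; MIN(b)→g](S)))))) → 9

== RESULT ==
g | d
1 | 3
3 | 3
4 | 2
5 | 3
6 | 3
7 | 8
8 | 6
9 | 1
9 | 2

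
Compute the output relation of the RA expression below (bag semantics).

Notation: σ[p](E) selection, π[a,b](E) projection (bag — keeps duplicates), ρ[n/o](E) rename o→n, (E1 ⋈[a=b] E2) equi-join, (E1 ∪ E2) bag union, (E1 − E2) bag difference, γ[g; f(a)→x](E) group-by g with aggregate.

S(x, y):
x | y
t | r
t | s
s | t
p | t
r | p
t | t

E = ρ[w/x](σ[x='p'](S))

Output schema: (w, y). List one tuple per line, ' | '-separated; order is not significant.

Subexpression sizes:
  S → 6
  σ[x='p'](S) → 1
  ρ[w/x](σ[x='p'](S)) → 1

== RESULT ==
w | y
p | t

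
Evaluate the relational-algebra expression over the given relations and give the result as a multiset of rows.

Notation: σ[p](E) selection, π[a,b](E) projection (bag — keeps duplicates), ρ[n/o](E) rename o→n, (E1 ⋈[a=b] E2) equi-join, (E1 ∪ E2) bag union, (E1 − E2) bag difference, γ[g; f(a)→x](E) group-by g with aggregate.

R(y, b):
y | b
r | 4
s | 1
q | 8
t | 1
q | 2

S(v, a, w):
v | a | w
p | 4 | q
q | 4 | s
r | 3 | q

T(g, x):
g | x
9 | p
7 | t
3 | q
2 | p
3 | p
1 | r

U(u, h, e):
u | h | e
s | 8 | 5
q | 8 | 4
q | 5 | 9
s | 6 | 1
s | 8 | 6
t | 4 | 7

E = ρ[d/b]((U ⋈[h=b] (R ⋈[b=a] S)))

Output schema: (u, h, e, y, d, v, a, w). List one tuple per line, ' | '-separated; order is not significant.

Subexpression sizes:
  U → 6
  R → 5
  S → 3
  (R ⋈[b=a] S) → 2
  (U ⋈[h=b] (R ⋈[b=a] S)) → 2
  ρ[d/b]((U ⋈[h=b] (R ⋈[b=a] S))) → 2

== RESULT ==
u | h | e | y | d | v | a | w
t | 4 | 7 | r | 4 | p | 4 | q
t | 4 | 7 | r | 4 | q | 4 | s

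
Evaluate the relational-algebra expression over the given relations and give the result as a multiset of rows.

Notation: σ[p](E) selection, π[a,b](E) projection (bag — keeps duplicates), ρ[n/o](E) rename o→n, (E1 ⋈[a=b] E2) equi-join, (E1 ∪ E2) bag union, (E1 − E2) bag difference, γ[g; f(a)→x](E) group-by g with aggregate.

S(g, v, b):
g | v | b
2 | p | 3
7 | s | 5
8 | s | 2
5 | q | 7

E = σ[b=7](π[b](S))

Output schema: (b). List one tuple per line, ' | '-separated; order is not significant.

Row counts bottom-up:
  S → 4
  π[b](S) → 4
  σ[b=7](π[b](S)) → 1

== RESULT ==
b
7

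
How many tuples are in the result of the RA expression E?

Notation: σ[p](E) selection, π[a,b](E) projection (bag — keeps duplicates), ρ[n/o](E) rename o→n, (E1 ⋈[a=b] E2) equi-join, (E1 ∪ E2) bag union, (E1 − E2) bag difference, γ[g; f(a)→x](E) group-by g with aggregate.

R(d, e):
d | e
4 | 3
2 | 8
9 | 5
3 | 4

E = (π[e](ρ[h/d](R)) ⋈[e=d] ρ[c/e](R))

Stepwise |·|:
  R → 4
  ρ[h/d](R) → 4
  π[e](ρ[h/d](R)) → 4
  R → 4
  ρ[c/e](R) → 4
  (π[e](ρ[h/d](R)) ⋈[e=d] ρ[c/e](R)) → 2

|E| = 2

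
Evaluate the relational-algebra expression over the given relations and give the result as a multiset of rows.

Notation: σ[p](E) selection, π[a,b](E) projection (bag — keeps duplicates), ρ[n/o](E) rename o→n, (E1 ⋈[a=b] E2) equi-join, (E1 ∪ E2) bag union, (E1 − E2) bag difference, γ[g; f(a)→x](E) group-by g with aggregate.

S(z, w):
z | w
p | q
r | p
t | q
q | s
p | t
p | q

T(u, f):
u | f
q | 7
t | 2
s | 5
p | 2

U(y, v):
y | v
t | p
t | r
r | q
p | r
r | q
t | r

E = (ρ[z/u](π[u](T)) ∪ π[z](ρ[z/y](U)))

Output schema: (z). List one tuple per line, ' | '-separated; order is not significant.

Per-node cardinality:
  T → 4
  π[u](T) → 4
  ρ[z/u](π[u](T)) → 4
  U → 6
  ρ[z/y](U) → 6
  π[z](ρ[z/y](U)) → 6
  (ρ[z/u](π[u](T)) ∪ π[z](ρ[z/y](U))) → 10

== RESULT ==
z
p
p
q
r
r
s
t
t
t
t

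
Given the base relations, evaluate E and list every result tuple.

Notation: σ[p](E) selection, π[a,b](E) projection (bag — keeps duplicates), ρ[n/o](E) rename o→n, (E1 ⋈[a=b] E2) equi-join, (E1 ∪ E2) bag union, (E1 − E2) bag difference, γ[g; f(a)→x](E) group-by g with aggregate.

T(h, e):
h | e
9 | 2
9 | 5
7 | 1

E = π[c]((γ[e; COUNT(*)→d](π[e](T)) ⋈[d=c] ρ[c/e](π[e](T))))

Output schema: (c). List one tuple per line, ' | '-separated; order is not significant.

Subexpression sizes:
  T → 3
  π[e](T) → 3
  γ[e; COUNT(*)→d](π[e](T)) → 3
  T → 3
  π[e](T) → 3
  ρ[c/e](π[e](T)) → 3
  (γ[e; COUNT(*)→d](π[e](T)) ⋈[d=c] ρ[c/e](π[e](T))) → 3
  π[c]((γ[e; COUNT(*)→d](π[e](T)) ⋈[d=c] ρ[c/e](π[e](T)))) → 3

== RESULT ==
c
1
1
1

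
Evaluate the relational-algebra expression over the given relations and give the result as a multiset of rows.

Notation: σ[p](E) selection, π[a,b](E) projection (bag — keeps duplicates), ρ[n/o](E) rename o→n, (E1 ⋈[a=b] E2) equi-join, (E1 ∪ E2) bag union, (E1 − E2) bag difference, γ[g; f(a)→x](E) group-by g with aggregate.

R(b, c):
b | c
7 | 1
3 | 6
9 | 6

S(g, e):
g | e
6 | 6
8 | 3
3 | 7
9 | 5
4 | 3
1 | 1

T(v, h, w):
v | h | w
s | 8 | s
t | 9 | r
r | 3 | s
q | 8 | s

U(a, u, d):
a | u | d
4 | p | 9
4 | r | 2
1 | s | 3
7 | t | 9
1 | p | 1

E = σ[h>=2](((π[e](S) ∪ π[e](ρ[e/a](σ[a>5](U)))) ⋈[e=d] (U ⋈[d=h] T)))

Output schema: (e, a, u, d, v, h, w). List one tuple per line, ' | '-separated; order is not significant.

Per-node cardinality:
  S → 6
  π[e](S) → 6
  U → 5
  σ[a>5](U) → 1
  ρ[e/a](σ[a>5](U)) → 1
  π[e](ρ[e/a](σ[a>5](U))) → 1
  (π[e](S) ∪ π[e](ρ[e/a](σ[a>5](U)))) → 7
  U → 5
  T → 4
  (U ⋈[d=h] T) → 3
  ((π[e](S) ∪ π[e](ρ[e/a](σ[a>5](U)))) ⋈[e=d] (U ⋈[d=h] T)) → 2
  σ[h>=2](((π[e](S) ∪ π[e](ρ[e/a](σ[a>5](U)))) ⋈[e=d] (U ⋈[d=h] T))) → 2

== RESULT ==
e | a | u | d | v | h | w
3 | 1 | s | 3 | r | 3 | s
3 | 1 | s | 3 | r | 3 | s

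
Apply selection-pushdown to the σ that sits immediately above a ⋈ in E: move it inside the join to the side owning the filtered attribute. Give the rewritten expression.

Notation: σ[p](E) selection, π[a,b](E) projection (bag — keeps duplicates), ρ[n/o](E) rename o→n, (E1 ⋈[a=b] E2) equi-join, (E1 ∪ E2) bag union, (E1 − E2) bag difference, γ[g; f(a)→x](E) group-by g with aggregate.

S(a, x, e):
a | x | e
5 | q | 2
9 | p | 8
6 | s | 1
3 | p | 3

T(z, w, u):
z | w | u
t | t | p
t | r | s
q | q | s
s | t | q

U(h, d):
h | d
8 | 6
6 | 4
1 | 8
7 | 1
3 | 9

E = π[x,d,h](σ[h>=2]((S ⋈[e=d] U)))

σ filters on h, owned by the right side.
E' = π[x,d,h]((S ⋈[e=d] σ[h>=2](U)))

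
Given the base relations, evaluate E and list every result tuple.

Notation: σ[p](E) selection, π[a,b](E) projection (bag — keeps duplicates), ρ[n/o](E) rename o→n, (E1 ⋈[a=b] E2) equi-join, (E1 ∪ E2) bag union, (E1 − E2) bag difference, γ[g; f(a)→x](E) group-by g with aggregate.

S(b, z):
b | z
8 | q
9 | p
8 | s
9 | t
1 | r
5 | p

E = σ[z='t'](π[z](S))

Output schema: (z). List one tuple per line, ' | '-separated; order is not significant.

Row counts bottom-up:
  S → 6
  π[z](S) → 6
  σ[z='t'](π[z](S)) → 1

== RESULT ==
z
t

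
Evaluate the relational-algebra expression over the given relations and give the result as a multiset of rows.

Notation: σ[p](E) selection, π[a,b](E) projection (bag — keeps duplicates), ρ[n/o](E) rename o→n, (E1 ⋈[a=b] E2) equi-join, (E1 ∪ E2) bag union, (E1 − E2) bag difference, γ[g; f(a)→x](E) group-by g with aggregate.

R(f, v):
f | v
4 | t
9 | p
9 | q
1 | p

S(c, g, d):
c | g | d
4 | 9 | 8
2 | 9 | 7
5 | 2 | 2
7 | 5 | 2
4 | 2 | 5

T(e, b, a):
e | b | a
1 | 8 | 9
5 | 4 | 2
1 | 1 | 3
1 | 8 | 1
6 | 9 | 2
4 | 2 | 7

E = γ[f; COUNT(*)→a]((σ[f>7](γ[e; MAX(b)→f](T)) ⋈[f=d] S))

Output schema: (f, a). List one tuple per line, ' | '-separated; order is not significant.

Row counts bottom-up:
  T → 6
  γ[e; MAX(b)→f](T) → 4
  σ[f>7](γ[e; MAX(b)→f](T)) → 2
  S → 5
  (σ[f>7](γ[e; MAX(b)→f](T)) ⋈[f=d] S) → 1
  γ[f; COUNT(*)→a]((σ[f>7](γ[e; MAX(b)→f](T)) ⋈[f=d] S)) → 1

== RESULT ==
f | a
8 | 1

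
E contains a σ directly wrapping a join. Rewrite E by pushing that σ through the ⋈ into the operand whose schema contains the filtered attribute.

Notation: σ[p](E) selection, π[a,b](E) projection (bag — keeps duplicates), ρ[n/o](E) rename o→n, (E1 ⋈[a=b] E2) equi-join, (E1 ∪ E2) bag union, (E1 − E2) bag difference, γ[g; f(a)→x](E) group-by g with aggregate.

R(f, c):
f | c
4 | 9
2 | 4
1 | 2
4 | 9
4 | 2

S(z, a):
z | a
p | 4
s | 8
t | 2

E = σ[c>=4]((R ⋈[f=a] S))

σ filters on c, owned by the left side.
E' = (σ[c>=4](R) ⋈[f=a] S)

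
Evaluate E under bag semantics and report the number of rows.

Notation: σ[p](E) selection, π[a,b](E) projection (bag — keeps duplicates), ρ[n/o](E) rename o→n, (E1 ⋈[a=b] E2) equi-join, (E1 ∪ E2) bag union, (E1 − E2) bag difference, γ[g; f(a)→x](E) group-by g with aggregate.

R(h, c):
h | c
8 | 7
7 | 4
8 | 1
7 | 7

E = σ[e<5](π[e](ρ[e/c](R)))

Row counts bottom-up:
  R → 4
  ρ[e/c](R) → 4
  π[e](ρ[e/c](R)) → 4
  σ[e<5](π[e](ρ[e/c](R))) → 2

|E| = 2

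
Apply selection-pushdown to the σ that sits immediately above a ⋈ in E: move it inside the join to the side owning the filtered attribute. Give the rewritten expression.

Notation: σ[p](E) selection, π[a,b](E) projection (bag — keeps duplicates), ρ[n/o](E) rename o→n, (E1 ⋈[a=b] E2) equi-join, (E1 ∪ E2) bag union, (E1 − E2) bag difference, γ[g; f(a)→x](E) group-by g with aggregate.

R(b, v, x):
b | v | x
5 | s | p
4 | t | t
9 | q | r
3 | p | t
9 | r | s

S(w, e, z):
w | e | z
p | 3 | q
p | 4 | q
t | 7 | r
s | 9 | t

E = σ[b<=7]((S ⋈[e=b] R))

σ filters on b, owned by the right side.
E' = (S ⋈[e=b] σ[b<=7](R))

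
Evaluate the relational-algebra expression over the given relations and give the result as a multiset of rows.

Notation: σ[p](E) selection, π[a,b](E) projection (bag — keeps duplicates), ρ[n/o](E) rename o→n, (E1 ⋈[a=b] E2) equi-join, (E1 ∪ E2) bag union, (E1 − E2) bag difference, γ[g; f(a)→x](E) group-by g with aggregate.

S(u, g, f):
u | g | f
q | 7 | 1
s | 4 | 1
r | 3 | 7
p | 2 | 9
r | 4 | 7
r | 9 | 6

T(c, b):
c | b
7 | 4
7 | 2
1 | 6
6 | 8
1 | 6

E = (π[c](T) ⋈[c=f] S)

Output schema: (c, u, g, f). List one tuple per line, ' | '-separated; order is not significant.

Stepwise |·|:
  T → 5
  π[c](T) → 5
  S → 6
  (π[c](T) ⋈[c=f] S) → 9

== RESULT ==
c | u | g | f
1 | q | 7 | 1
1 | q | 7 | 1
1 | s | 4 | 1
1 | s | 4 | 1
6 | r | 9 | 6
7 | r | 3 | 7
7 | r | 3 | 7
7 | r | 4 | 7
7 | r | 4 | 7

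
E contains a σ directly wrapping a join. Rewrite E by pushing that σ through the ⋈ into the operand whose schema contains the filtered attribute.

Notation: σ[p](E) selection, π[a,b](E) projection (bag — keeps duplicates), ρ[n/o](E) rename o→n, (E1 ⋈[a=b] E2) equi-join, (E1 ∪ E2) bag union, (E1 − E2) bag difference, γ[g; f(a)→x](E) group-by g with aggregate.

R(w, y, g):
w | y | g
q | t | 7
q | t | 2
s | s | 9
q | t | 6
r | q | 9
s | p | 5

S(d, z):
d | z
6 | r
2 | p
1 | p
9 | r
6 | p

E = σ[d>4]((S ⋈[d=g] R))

σ filters on d, owned by the left side.
E' = (σ[d>4](S) ⋈[d=g] R)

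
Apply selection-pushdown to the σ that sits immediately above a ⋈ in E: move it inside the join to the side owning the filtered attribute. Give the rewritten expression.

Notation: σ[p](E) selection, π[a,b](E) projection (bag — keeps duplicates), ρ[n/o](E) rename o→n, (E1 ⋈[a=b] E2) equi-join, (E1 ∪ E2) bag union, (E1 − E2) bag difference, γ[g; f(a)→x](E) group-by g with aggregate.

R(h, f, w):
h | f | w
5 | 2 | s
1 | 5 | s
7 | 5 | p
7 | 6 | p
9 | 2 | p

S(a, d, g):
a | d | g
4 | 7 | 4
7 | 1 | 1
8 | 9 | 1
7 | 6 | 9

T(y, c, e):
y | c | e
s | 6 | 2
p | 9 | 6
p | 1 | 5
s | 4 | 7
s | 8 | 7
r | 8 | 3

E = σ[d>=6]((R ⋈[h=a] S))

σ filters on d, owned by the right side.
E' = (R ⋈[h=a] σ[d>=6](S))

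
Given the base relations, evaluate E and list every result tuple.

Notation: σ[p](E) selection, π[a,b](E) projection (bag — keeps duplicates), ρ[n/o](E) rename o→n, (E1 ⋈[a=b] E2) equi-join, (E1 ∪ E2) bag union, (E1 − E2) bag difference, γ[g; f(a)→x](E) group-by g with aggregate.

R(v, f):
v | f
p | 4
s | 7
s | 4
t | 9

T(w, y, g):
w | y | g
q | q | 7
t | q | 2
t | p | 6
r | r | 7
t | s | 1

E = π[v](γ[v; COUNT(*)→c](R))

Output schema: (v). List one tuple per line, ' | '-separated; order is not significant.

Per-node cardinality:
  R → 4
  γ[v; COUNT(*)→c](R) → 3
  π[v](γ[v; COUNT(*)→c](R)) → 3

== RESULT ==
v
p
s
t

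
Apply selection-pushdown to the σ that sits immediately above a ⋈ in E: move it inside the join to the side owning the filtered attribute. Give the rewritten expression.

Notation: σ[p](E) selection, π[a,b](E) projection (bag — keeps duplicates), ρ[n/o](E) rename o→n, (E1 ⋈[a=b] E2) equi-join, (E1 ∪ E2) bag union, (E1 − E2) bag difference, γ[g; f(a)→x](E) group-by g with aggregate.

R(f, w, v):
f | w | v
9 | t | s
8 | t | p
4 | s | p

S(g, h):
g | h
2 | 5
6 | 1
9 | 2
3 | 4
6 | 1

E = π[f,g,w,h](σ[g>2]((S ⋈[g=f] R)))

σ filters on g, owned by the left side.
E' = π[f,g,w,h]((σ[g>2](S) ⋈[g=f] R))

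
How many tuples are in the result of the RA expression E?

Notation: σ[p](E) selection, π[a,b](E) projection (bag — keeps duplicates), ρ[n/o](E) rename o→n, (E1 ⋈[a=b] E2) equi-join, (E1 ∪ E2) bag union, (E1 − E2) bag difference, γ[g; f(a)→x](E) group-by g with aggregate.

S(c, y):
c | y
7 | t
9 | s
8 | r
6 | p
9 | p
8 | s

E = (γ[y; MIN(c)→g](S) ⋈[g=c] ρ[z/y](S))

Stepwise |·|:
  S → 6
  γ[y; MIN(c)→g](S) → 4
  S → 6
  ρ[z/y](S) → 6
  (γ[y; MIN(c)→g](S) ⋈[g=c] ρ[z/y](S)) → 6

|E| = 6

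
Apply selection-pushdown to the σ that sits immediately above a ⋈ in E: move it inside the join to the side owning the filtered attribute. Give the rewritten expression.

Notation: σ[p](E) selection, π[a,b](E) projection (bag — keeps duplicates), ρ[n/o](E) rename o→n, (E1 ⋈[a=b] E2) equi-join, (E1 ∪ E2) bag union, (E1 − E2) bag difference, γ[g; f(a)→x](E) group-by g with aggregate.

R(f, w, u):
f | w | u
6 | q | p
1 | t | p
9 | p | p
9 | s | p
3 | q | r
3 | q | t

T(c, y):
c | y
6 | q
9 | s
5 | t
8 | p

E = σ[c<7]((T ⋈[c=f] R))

σ filters on c, owned by the left side.
E' = (σ[c<7](T) ⋈[c=f] R)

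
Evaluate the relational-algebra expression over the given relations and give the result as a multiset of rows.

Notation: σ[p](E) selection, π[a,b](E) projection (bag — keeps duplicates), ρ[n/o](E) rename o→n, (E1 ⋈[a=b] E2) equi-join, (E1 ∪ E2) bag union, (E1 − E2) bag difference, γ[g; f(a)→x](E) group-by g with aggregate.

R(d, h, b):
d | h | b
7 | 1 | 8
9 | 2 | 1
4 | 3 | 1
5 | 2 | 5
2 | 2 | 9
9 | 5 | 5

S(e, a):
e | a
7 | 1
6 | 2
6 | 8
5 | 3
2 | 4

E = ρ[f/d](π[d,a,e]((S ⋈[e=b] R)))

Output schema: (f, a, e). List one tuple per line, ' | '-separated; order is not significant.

Subexpression sizes:
  S → 5
  R → 6
  (S ⋈[e=b] R) → 2
  π[d,a,e]((S ⋈[e=b] R)) → 2
  ρ[f/d](π[d,a,e]((S ⋈[e=b] R))) → 2

== RESULT ==
f | a | e
5 | 3 | 5
9 | 3 | 5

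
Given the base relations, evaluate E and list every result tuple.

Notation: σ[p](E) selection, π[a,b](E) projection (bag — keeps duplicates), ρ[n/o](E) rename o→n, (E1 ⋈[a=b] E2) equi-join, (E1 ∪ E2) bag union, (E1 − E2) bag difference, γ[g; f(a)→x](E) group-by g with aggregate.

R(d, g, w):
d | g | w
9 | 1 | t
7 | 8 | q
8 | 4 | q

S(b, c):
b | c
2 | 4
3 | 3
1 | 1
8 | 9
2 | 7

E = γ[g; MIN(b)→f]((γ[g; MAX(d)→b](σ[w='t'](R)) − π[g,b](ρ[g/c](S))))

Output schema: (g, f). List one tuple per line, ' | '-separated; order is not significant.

Subexpression sizes:
  R → 3
  σ[w='t'](R) → 1
  γ[g; MAX(d)→b](σ[w='t'](R)) → 1
  S → 5
  ρ[g/c](S) → 5
  π[g,b](ρ[g/c](S)) → 5
  (γ[g; MAX(d)→b](σ[w='t'](R)) − π[g,b](ρ[g/c](S))) → 1
  γ[g; MIN(b)→f]((γ[g; MAX(d)→b](σ[w='t'](R)) − π[g,b](ρ[g/c](S)))) → 1

== RESULT ==
g | f
1 | 9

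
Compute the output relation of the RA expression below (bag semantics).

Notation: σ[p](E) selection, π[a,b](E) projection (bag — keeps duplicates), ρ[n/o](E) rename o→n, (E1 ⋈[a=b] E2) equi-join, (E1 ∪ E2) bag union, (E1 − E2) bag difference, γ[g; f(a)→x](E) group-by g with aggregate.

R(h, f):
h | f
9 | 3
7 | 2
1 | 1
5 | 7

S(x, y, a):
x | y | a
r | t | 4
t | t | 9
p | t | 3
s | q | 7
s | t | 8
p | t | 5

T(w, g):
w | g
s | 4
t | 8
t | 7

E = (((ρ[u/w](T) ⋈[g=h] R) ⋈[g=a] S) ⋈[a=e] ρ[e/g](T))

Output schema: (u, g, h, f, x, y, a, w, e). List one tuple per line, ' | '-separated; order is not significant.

Per-node cardinality:
  T → 3
  ρ[u/w](T) → 3
  R → 4
  (ρ[u/w](T) ⋈[g=h] R) → 1
  S → 6
  ((ρ[u/w](T) ⋈[g=h] R) ⋈[g=a] S) → 1
  T → 3
  ρ[e/g](T) → 3
  (((ρ[u/w](T) ⋈[g=h] R) ⋈[g=a] S) ⋈[a=e] ρ[e/g](T)) → 1

== RESULT ==
u | g | h | f | x | y | a | w | e
t | 7 | 7 | 2 | s | q | 7 | t | 7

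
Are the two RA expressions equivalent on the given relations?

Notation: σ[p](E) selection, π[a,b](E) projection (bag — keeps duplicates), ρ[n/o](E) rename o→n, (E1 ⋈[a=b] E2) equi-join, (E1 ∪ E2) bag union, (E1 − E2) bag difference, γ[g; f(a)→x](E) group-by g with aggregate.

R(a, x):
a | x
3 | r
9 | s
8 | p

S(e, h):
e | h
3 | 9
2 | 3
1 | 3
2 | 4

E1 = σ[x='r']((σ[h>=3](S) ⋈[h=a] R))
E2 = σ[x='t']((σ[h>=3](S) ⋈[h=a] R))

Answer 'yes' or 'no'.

E1 row counts bottom-up:
  S → 4
  σ[h>=3](S) → 4
  R → 3
  (σ[h>=3](S) ⋈[h=a] R) → 3
  σ[x='r']((σ[h>=3](S) ⋈[h=a] R)) → 2
E2 row counts bottom-up:
  S → 4
  σ[h>=3](S) → 4
  R → 3
  (σ[h>=3](S) ⋈[h=a] R) → 3
  σ[x='t']((σ[h>=3](S) ⋈[h=a] R)) → 0

E1 result:
e | h | a | x
1 | 3 | 3 | r
2 | 3 | 3 | r
E2 result:
e | h | a | x
(0 rows)
Witness: (1, 3, 3, 'r') appears 1× in E1 but 0× in E2.

no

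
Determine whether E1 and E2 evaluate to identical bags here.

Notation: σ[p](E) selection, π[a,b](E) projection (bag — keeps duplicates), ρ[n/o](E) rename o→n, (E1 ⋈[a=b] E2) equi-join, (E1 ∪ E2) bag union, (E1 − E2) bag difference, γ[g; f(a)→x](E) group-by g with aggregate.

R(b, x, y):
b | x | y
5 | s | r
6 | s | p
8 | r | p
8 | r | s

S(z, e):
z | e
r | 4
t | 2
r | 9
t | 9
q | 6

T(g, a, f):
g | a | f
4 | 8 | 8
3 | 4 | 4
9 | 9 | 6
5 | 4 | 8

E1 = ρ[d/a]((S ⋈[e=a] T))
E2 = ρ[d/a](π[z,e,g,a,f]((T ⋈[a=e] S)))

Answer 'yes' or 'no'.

E1 stepwise |·|:
  S → 5
  T → 4
  (S ⋈[e=a] T) → 4
  ρ[d/a]((S ⋈[e=a] T)) → 4
E2 stepwise |·|:
  T → 4
  S → 5
  (T ⋈[a=e] S) → 4
  π[z,e,g,a,f]((T ⋈[a=e] S)) → 4
  ρ[d/a](π[z,e,g,a,f]((T ⋈[a=e] S))) → 4

E1 and E2 produce the same multiset:
z | e | g | d | f
r | 4 | 3 | 4 | 4
r | 4 | 5 | 4 | 8
r | 9 | 9 | 9 | 6
t | 9 | 9 | 9 | 6

yes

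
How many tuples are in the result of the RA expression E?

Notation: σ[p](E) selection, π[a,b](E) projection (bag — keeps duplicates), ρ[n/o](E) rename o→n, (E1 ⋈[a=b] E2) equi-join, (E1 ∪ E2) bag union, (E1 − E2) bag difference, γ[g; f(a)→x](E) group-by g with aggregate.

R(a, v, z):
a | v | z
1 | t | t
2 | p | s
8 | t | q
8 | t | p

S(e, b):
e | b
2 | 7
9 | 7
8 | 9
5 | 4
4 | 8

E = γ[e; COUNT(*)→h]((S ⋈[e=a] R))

Row counts bottom-up:
  S → 5
  R → 4
  (S ⋈[e=a] R) → 3
  γ[e; COUNT(*)→h]((S ⋈[e=a] R)) → 2

|E| = 2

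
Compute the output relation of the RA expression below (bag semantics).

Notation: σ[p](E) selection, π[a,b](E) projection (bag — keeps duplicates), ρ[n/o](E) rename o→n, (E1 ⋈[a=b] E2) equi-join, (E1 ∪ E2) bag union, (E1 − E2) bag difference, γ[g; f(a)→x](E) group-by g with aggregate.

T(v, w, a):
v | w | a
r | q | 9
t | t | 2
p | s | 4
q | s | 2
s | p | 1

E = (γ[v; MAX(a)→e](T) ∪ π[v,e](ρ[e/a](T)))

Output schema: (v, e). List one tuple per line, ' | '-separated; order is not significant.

Per-node cardinality:
  T → 5
  γ[v; MAX(a)→e](T) → 5
  T → 5
  ρ[e/a](T) → 5
  π[v,e](ρ[e/a](T)) → 5
  (γ[v; MAX(a)→e](T) ∪ π[v,e](ρ[e/a](T))) → 10

== RESULT ==
v | e
p | 4
p | 4
q | 2
q | 2
r | 9
r | 9
s | 1
s | 1
t | 2
t | 2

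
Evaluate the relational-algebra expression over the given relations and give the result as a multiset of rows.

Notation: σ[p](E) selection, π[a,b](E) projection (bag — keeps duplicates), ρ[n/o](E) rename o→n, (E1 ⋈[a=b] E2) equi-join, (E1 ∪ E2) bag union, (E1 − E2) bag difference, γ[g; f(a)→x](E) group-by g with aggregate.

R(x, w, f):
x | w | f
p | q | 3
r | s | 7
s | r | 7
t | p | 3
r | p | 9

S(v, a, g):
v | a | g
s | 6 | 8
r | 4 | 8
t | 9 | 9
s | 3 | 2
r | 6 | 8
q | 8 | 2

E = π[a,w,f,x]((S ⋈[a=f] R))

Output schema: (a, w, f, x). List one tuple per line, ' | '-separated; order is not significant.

Per-node cardinality:
  S → 6
  R → 5
  (S ⋈[a=f] R) → 3
  π[a,w,f,x]((S ⋈[a=f] R)) → 3

== RESULT ==
a | w | f | x
3 | p | 3 | t
3 | q | 3 | p
9 | p | 9 | r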